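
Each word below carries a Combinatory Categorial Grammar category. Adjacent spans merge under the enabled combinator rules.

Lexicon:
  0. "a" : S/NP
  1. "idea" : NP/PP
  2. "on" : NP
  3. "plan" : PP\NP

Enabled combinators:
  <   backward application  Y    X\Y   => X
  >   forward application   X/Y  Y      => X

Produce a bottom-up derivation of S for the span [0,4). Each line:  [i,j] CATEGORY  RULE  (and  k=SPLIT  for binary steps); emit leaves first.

[0,1] S/NP  lex  "a"
[1,2] NP/PP  lex  "idea"
[2,3] NP  lex  "on"
[3,4] PP\NP  lex  "plan"
[2,4] PP  <  k=3
[1,4] NP  >  k=2
[0,4] S  >  k=1

[0,4] S   >
  [0,1] "a" : S/NP
  [1,4] NP   >
    [1,2] "idea" : NP/PP
    [2,4] PP   <
      [2,3] "on" : NP
      [3,4] "plan" : PP\NP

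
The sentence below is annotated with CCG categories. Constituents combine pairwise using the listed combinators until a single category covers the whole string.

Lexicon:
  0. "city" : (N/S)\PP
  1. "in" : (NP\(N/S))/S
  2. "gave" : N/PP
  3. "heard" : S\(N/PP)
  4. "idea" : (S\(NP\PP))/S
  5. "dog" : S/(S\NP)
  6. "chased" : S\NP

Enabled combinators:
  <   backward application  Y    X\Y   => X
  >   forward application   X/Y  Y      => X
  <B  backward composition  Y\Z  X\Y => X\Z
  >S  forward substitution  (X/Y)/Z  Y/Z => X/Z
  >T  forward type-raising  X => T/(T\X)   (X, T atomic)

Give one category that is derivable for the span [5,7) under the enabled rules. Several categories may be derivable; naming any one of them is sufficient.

S

[0,7] S   <
  [0,4] NP\PP   <B
    [0,1] "city" : (N/S)\PP
    [1,4] NP\(N/S)   >
      [1,2] "in" : (NP\(N/S))/S
      [2,4] S   <
        [2,3] "gave" : N/PP
        [3,4] "heard" : S\(N/PP)
  [4,7] S\(NP\PP)   >
    [4,5] "idea" : (S\(NP\PP))/S
    [5,7] S   >
      [5,6] "dog" : S/(S\NP)
      [6,7] "chased" : S\NP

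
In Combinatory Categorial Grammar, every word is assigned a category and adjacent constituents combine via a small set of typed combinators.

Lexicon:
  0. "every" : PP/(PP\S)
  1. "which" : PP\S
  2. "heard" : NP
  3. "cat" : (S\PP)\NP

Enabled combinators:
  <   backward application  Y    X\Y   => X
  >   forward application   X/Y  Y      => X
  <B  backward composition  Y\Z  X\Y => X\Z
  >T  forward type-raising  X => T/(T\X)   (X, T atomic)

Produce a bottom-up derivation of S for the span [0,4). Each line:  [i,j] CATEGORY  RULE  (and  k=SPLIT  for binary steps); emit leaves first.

[0,1] PP/(PP\S)  lex  "every"
[1,2] PP\S  lex  "which"
[0,2] PP  >  k=1
[2,3] NP  lex  "heard"
[3,4] (S\PP)\NP  lex  "cat"
[2,4] S\PP  <  k=3
[0,4] S  <  k=2

[0,4] S   <
  [0,2] PP   >
    [0,1] "every" : PP/(PP\S)
    [1,2] "which" : PP\S
  [2,4] S\PP   <
    [2,3] "heard" : NP
    [3,4] "cat" : (S\PP)\NP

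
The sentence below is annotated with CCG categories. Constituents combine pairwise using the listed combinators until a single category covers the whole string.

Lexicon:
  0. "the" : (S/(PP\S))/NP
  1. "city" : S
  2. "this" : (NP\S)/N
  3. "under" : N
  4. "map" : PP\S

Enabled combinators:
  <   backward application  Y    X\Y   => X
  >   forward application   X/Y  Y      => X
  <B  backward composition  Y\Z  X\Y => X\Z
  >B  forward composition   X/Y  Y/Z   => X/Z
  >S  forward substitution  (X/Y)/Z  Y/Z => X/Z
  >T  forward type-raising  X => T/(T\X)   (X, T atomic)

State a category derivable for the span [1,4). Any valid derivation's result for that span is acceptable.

NP

[0,5] S   >
  [0,4] S/(PP\S)   >
    [0,1] "the" : (S/(PP\S))/NP
    [1,4] NP   >
      [1,2] NP/(NP\S)   >T
        [1,2] "city" : S
      [2,4] NP\S   >
        [2,3] "this" : (NP\S)/N
        [3,4] "under" : N
  [4,5] "map" : PP\S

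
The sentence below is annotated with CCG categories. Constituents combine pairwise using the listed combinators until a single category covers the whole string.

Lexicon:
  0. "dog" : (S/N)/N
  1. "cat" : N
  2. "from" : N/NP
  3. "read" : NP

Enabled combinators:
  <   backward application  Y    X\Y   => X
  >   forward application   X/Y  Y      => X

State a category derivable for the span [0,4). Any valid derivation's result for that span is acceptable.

S

[0,4] S   >
  [0,2] S/N   >
    [0,1] "dog" : (S/N)/N
    [1,2] "cat" : N
  [2,4] N   >
    [2,3] "from" : N/NP
    [3,4] "read" : NP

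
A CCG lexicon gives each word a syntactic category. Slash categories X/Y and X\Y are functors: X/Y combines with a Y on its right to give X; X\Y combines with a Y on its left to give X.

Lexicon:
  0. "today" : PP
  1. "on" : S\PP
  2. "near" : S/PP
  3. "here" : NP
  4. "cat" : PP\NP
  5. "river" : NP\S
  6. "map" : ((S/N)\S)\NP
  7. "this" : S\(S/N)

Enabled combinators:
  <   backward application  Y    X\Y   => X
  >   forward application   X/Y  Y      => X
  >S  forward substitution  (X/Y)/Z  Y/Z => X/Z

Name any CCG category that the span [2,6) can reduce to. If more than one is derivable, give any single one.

[0,8] S   <
  [0,7] S/N   <
    [0,2] S   <
      [0,1] "today" : PP
      [1,2] "on" : S\PP
    [2,7] (S/N)\S   <
      [2,6] NP   <
        [2,5] S   >
          [2,3] "near" : S/PP
          [3,5] PP   <
            [3,4] "here" : NP
            [4,5] "cat" : PP\NP
        [5,6] "river" : NP\S
      [6,7] "map" : ((S/N)\S)\NP
  [7,8] "this" : S\(S/N)

NP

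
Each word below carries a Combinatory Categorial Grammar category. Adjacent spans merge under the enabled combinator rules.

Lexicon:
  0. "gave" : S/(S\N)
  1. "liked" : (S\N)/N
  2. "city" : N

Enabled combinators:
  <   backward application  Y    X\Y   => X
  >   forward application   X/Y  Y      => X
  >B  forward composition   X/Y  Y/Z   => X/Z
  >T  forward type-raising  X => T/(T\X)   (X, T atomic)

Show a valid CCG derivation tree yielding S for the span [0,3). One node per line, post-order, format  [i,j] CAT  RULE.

[0,1] S/(S\N)  lex  "gave"
[1,2] (S\N)/N  lex  "liked"
[2,3] N  lex  "city"
[1,3] S\N  >  k=2
[0,3] S  >  k=1

[0,3] S   >
  [0,1] "gave" : S/(S\N)
  [1,3] S\N   >
    [1,2] "liked" : (S\N)/N
    [2,3] "city" : N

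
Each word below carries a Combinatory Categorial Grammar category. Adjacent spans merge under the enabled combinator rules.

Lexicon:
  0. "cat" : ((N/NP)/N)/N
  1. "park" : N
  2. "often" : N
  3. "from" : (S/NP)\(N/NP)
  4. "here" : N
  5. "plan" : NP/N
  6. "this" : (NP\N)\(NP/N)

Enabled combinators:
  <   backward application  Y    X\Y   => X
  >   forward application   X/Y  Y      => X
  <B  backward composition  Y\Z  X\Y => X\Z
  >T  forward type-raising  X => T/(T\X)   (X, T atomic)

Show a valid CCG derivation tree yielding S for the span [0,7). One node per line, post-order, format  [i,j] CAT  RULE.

[0,7] S   >
  [0,4] S/NP   <
    [0,3] N/NP   >
      [0,2] (N/NP)/N   >
        [0,1] "cat" : ((N/NP)/N)/N
        [1,2] "park" : N
      [2,3] "often" : N
    [3,4] "from" : (S/NP)\(N/NP)
  [4,7] NP   <
    [4,5] "here" : N
    [5,7] NP\N   <
      [5,6] "plan" : NP/N
      [6,7] "this" : (NP\N)\(NP/N)

[0,1] ((N/NP)/N)/N  lex  "cat"
[1,2] N  lex  "park"
[0,2] (N/NP)/N  >  k=1
[2,3] N  lex  "often"
[0,3] N/NP  >  k=2
[3,4] (S/NP)\(N/NP)  lex  "from"
[0,4] S/NP  <  k=3
[4,5] N  lex  "here"
[5,6] NP/N  lex  "plan"
[6,7] (NP\N)\(NP/N)  lex  "this"
[5,7] NP\N  <  k=6
[4,7] NP  <  k=5
[0,7] S  >  k=4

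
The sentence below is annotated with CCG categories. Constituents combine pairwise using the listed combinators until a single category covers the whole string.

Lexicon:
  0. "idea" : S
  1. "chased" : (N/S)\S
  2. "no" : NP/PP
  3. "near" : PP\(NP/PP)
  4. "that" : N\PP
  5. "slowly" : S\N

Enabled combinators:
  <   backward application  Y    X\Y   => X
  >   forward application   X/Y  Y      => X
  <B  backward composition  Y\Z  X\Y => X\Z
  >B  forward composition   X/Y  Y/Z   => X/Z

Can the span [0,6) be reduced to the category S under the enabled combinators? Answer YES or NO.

NO

S (N/S)\S NP/PP PP\(NP/PP) N\PP S\N
CKY chart[0,6] = {N}; S ∉ chart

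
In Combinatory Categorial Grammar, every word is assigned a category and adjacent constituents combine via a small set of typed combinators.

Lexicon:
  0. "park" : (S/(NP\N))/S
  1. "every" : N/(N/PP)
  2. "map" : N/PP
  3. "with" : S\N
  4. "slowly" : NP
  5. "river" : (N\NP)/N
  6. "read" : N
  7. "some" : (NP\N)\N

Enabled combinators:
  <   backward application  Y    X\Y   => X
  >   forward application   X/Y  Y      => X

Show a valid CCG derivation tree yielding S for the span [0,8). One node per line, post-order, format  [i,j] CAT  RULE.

[0,1] (S/(NP\N))/S  lex  "park"
[1,2] N/(N/PP)  lex  "every"
[2,3] N/PP  lex  "map"
[1,3] N  >  k=2
[3,4] S\N  lex  "with"
[1,4] S  <  k=3
[0,4] S/(NP\N)  >  k=1
[4,5] NP  lex  "slowly"
[5,6] (N\NP)/N  lex  "river"
[6,7] N  lex  "read"
[5,7] N\NP  >  k=6
[4,7] N  <  k=5
[7,8] (NP\N)\N  lex  "some"
[4,8] NP\N  <  k=7
[0,8] S  >  k=4

[0,8] S   >
  [0,4] S/(NP\N)   >
    [0,1] "park" : (S/(NP\N))/S
    [1,4] S   <
      [1,3] N   >
        [1,2] "every" : N/(N/PP)
        [2,3] "map" : N/PP
      [3,4] "with" : S\N
  [4,8] NP\N   <
    [4,7] N   <
      [4,5] "slowly" : NP
      [5,7] N\NP   >
        [5,6] "river" : (N\NP)/N
        [6,7] "read" : N
    [7,8] "some" : (NP\N)\N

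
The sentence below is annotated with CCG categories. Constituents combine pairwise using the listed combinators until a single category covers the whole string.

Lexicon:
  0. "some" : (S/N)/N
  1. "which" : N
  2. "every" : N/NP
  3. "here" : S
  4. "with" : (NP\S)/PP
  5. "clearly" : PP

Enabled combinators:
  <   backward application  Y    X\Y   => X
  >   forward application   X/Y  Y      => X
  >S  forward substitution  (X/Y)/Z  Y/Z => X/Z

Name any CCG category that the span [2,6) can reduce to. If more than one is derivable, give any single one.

N

[0,6] S   >
  [0,2] S/N   >
    [0,1] "some" : (S/N)/N
    [1,2] "which" : N
  [2,6] N   >
    [2,3] "every" : N/NP
    [3,6] NP   <
      [3,4] "here" : S
      [4,6] NP\S   >
        [4,5] "with" : (NP\S)/PP
        [5,6] "clearly" : PP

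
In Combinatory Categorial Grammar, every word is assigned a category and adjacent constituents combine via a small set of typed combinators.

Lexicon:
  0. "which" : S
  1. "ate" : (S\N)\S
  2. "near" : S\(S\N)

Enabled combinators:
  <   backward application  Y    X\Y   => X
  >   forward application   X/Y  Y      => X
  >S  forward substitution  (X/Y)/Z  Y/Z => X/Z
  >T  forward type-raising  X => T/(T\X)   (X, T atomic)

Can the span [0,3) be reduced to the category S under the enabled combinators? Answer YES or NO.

[0,3] S   <
  [0,2] S\N   <
    [0,1] "which" : S
    [1,2] "ate" : (S\N)\S
  [2,3] "near" : S\(S\N)

YES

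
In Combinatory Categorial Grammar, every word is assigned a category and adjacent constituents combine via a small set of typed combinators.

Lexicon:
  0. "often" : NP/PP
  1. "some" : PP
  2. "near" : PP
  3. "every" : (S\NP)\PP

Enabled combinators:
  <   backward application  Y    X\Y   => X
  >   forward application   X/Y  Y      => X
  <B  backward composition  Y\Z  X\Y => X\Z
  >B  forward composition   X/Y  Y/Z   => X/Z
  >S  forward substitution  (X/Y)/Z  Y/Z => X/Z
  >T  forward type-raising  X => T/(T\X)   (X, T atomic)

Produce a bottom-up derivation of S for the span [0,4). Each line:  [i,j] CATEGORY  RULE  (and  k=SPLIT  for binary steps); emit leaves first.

[0,1] NP/PP  lex  "often"
[1,2] PP  lex  "some"
[0,2] NP  >  k=1
[2,3] PP  lex  "near"
[3,4] (S\NP)\PP  lex  "every"
[2,4] S\NP  <  k=3
[0,4] S  <  k=2

[0,4] S   <
  [0,2] NP   >
    [0,1] "often" : NP/PP
    [1,2] "some" : PP
  [2,4] S\NP   <
    [2,3] "near" : PP
    [3,4] "every" : (S\NP)\PP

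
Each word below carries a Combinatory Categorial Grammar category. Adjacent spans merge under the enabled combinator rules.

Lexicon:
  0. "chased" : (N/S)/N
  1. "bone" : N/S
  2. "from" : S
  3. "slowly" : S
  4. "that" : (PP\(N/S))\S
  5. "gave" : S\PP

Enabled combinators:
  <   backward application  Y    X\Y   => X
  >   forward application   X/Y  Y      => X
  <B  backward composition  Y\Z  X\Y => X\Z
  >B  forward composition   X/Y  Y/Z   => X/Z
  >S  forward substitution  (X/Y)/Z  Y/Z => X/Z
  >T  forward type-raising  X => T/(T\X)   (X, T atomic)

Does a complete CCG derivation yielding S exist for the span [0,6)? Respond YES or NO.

YES

[0,6] S   <
  [0,5] PP   <
    [0,3] N/S   >
      [0,1] "chased" : (N/S)/N
      [1,3] N   >
        [1,2] "bone" : N/S
        [2,3] "from" : S
    [3,5] PP\(N/S)   <
      [3,4] "slowly" : S
      [4,5] "that" : (PP\(N/S))\S
  [5,6] "gave" : S\PP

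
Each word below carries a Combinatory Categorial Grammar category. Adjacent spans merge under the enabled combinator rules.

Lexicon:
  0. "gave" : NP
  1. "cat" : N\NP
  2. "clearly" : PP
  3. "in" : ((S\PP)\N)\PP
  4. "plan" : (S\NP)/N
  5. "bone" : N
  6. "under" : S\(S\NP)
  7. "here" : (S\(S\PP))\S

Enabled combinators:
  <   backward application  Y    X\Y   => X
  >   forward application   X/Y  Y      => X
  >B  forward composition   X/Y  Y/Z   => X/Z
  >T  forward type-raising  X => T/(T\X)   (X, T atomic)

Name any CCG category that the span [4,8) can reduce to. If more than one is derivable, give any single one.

S\(S\PP)

[0,8] S   <
  [0,4] S\PP   <
    [0,2] N   <
      [0,1] "gave" : NP
      [1,2] "cat" : N\NP
    [2,4] (S\PP)\N   <
      [2,3] "clearly" : PP
      [3,4] "in" : ((S\PP)\N)\PP
  [4,8] S\(S\PP)   <
    [4,7] S   <
      [4,6] S\NP   >
        [4,5] "plan" : (S\NP)/N
        [5,6] "bone" : N
      [6,7] "under" : S\(S\NP)
    [7,8] "here" : (S\(S\PP))\S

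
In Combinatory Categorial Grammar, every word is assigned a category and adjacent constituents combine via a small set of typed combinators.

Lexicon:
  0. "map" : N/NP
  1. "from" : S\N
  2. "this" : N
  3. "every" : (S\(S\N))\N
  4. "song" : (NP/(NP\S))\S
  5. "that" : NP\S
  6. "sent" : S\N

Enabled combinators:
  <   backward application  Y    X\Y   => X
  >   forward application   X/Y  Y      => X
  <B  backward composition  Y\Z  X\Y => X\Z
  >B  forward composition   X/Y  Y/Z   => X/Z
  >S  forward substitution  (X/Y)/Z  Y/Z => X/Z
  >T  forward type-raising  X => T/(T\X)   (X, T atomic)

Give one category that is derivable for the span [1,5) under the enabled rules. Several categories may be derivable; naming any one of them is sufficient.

[0,7] S   <
  [0,6] N   >
    [0,1] "map" : N/NP
    [1,6] NP   >
      [1,5] NP/(NP\S)   <
        [1,4] S   <
          [1,2] "from" : S\N
          [2,4] S\(S\N)   <
            [2,3] "this" : N
            [3,4] "every" : (S\(S\N))\N
        [4,5] "song" : (NP/(NP\S))\S
      [5,6] "that" : NP\S
  [6,7] "sent" : S\N

NP/(NP\S)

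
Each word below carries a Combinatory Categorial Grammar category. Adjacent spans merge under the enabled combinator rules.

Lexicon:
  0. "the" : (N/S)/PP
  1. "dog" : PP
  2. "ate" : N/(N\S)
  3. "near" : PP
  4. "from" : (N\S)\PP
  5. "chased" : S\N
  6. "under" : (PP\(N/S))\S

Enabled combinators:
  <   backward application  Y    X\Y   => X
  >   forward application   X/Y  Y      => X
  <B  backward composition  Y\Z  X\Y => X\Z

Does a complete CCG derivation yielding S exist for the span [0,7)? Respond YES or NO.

(N/S)/PP PP N/(N\S) PP (N\S)\PP S\N (PP\(N/S))\S
CKY chart[0,7] = {PP}; S ∉ chart

NO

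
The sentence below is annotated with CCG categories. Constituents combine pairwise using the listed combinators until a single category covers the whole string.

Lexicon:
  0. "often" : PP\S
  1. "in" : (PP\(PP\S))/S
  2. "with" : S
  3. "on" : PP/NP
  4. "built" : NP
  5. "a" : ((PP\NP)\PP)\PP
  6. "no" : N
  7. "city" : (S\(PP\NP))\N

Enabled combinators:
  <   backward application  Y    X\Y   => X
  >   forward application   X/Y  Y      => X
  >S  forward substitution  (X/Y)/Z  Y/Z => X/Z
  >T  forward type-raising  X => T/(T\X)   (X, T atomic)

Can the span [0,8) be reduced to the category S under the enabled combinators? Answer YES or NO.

[0,8] S   <
  [0,6] PP\NP   <
    [0,3] PP   <
      [0,1] "often" : PP\S
      [1,3] PP\(PP\S)   >
        [1,2] "in" : (PP\(PP\S))/S
        [2,3] "with" : S
    [3,6] (PP\NP)\PP   <
      [3,5] PP   >
        [3,4] "on" : PP/NP
        [4,5] "built" : NP
      [5,6] "a" : ((PP\NP)\PP)\PP
  [6,8] S\(PP\NP)   <
    [6,7] "no" : N
    [7,8] "city" : (S\(PP\NP))\N

YES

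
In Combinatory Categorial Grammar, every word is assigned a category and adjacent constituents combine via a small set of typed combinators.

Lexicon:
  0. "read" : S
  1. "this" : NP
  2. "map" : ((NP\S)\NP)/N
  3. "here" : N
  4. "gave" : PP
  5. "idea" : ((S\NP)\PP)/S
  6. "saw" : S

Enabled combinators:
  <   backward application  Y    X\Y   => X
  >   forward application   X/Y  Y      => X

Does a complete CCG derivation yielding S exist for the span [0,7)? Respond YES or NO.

YES

[0,7] S   <
  [0,4] NP   <
    [0,1] "read" : S
    [1,4] NP\S   <
      [1,2] "this" : NP
      [2,4] (NP\S)\NP   >
        [2,3] "map" : ((NP\S)\NP)/N
        [3,4] "here" : N
  [4,7] S\NP   <
    [4,5] "gave" : PP
    [5,7] (S\NP)\PP   >
      [5,6] "idea" : ((S\NP)\PP)/S
      [6,7] "saw" : S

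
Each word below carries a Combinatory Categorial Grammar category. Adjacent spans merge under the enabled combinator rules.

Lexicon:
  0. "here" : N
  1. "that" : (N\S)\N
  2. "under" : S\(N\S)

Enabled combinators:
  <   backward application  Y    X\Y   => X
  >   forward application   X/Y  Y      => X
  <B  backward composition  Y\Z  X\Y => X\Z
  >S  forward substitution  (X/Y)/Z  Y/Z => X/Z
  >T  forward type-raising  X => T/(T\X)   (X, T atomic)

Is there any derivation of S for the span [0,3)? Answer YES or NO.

YES

[0,3] S   <
  [0,2] N\S   <
    [0,1] "here" : N
    [1,2] "that" : (N\S)\N
  [2,3] "under" : S\(N\S)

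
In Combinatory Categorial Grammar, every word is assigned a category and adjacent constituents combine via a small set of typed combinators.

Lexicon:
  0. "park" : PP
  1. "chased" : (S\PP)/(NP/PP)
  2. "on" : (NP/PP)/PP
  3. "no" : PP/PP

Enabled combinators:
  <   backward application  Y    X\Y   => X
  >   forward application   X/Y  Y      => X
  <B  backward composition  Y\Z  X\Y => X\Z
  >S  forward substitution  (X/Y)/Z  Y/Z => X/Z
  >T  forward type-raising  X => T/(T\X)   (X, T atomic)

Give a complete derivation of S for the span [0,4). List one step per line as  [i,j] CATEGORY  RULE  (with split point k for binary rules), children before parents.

[0,4] S   >
  [0,1] S/(S\PP)   >T
    [0,1] "park" : PP
  [1,4] S\PP   >
    [1,2] "chased" : (S\PP)/(NP/PP)
    [2,4] NP/PP   >S
      [2,3] "on" : (NP/PP)/PP
      [3,4] "no" : PP/PP

[0,1] PP  lex  "park"
[0,1] S/(S\PP)  >T
[1,2] (S\PP)/(NP/PP)  lex  "chased"
[2,3] (NP/PP)/PP  lex  "on"
[3,4] PP/PP  lex  "no"
[2,4] NP/PP  >S  k=3
[1,4] S\PP  >  k=2
[0,4] S  >  k=1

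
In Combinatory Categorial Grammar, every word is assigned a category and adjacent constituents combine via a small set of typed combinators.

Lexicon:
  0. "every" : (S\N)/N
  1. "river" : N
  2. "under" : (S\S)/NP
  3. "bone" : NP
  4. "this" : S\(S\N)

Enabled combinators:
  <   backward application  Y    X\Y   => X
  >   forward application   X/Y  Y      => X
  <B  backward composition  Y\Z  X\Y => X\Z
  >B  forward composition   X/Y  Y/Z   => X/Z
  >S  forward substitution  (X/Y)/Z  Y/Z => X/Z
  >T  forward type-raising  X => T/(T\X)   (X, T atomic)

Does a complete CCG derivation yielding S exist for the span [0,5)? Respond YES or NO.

[0,5] S   <
  [0,4] S\N   <B
    [0,2] S\N   >
      [0,1] "every" : (S\N)/N
      [1,2] "river" : N
    [2,4] S\S   >
      [2,3] "under" : (S\S)/NP
      [3,4] "bone" : NP
  [4,5] "this" : S\(S\N)

YES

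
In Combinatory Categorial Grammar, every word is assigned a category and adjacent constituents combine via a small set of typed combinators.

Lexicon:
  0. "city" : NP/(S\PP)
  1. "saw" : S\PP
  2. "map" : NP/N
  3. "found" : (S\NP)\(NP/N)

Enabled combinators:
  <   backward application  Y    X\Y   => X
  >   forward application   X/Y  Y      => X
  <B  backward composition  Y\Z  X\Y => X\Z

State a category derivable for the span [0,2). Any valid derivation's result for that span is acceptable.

NP

[0,4] S   <
  [0,2] NP   >
    [0,1] "city" : NP/(S\PP)
    [1,2] "saw" : S\PP
  [2,4] S\NP   <
    [2,3] "map" : NP/N
    [3,4] "found" : (S\NP)\(NP/N)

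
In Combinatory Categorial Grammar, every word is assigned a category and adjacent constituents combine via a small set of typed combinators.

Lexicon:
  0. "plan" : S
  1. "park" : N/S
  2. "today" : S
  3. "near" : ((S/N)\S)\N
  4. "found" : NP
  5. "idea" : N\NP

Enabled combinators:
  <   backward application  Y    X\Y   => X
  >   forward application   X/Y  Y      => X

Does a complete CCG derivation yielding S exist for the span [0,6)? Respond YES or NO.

YES

[0,6] S   >
  [0,4] S/N   <
    [0,1] "plan" : S
    [1,4] (S/N)\S   <
      [1,3] N   >
        [1,2] "park" : N/S
        [2,3] "today" : S
      [3,4] "near" : ((S/N)\S)\N
  [4,6] N   <
    [4,5] "found" : NP
    [5,6] "idea" : N\NP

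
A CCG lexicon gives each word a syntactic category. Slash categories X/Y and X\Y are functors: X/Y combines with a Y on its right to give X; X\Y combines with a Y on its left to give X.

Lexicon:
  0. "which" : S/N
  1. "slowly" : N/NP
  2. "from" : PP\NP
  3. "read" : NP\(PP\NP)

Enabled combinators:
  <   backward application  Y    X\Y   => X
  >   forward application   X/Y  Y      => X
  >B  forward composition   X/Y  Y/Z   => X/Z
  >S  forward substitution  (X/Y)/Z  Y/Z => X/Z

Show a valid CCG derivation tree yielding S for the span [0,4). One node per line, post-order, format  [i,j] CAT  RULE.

[0,1] S/N  lex  "which"
[1,2] N/NP  lex  "slowly"
[2,3] PP\NP  lex  "from"
[3,4] NP\(PP\NP)  lex  "read"
[2,4] NP  <  k=3
[1,4] N  >  k=2
[0,4] S  >  k=1

[0,4] S   >
  [0,1] "which" : S/N
  [1,4] N   >
    [1,2] "slowly" : N/NP
    [2,4] NP   <
      [2,3] "from" : PP\NP
      [3,4] "read" : NP\(PP\NP)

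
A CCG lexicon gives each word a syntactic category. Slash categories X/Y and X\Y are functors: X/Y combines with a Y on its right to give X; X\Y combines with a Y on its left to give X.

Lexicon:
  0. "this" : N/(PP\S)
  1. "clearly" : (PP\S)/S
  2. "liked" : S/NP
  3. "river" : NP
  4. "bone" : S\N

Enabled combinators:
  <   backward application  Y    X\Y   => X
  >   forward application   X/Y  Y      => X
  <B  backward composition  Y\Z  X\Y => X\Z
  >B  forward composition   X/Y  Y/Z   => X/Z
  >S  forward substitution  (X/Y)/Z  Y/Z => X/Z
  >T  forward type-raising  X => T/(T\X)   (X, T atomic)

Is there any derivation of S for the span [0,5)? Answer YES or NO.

[0,5] S   <
  [0,4] N   >
    [0,2] N/S   >B
      [0,1] "this" : N/(PP\S)
      [1,2] "clearly" : (PP\S)/S
    [2,4] S   >
      [2,3] "liked" : S/NP
      [3,4] "river" : NP
  [4,5] "bone" : S\N

YES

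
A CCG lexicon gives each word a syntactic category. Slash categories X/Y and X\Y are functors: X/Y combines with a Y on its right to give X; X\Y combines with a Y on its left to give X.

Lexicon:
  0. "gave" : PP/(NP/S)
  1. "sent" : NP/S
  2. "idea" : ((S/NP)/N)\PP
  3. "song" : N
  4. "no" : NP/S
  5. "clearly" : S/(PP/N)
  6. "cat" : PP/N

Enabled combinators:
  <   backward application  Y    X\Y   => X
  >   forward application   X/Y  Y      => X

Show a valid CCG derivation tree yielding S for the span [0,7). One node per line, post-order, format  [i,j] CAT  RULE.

[0,7] S   >
  [0,4] S/NP   >
    [0,3] (S/NP)/N   <
      [0,2] PP   >
        [0,1] "gave" : PP/(NP/S)
        [1,2] "sent" : NP/S
      [2,3] "idea" : ((S/NP)/N)\PP
    [3,4] "song" : N
  [4,7] NP   >
    [4,5] "no" : NP/S
    [5,7] S   >
      [5,6] "clearly" : S/(PP/N)
      [6,7] "cat" : PP/N

[0,1] PP/(NP/S)  lex  "gave"
[1,2] NP/S  lex  "sent"
[0,2] PP  >  k=1
[2,3] ((S/NP)/N)\PP  lex  "idea"
[0,3] (S/NP)/N  <  k=2
[3,4] N  lex  "song"
[0,4] S/NP  >  k=3
[4,5] NP/S  lex  "no"
[5,6] S/(PP/N)  lex  "clearly"
[6,7] PP/N  lex  "cat"
[5,7] S  >  k=6
[4,7] NP  >  k=5
[0,7] S  >  k=4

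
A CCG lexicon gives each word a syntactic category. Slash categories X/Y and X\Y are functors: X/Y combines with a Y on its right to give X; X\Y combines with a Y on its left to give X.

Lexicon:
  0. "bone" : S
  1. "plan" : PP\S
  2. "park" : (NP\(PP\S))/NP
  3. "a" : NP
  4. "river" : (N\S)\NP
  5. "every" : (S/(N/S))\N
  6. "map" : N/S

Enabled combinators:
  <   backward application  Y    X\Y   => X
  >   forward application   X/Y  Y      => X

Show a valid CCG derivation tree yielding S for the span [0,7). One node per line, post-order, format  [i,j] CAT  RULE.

[0,7] S   >
  [0,6] S/(N/S)   <
    [0,5] N   <
      [0,1] "bone" : S
      [1,5] N\S   <
        [1,4] NP   <
          [1,2] "plan" : PP\S
          [2,4] NP\(PP\S)   >
            [2,3] "park" : (NP\(PP\S))/NP
            [3,4] "a" : NP
        [4,5] "river" : (N\S)\NP
    [5,6] "every" : (S/(N/S))\N
  [6,7] "map" : N/S

[0,1] S  lex  "bone"
[1,2] PP\S  lex  "plan"
[2,3] (NP\(PP\S))/NP  lex  "park"
[3,4] NP  lex  "a"
[2,4] NP\(PP\S)  >  k=3
[1,4] NP  <  k=2
[4,5] (N\S)\NP  lex  "river"
[1,5] N\S  <  k=4
[0,5] N  <  k=1
[5,6] (S/(N/S))\N  lex  "every"
[0,6] S/(N/S)  <  k=5
[6,7] N/S  lex  "map"
[0,7] S  >  k=6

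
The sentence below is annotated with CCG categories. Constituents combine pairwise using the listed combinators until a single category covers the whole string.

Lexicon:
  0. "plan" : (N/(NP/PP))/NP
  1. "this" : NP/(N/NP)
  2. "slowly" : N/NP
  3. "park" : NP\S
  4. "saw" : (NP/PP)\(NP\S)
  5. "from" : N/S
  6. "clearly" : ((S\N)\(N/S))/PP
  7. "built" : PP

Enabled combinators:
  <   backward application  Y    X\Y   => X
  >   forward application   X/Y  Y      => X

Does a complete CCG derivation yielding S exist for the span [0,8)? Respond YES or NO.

[0,8] S   <
  [0,5] N   >
    [0,3] N/(NP/PP)   >
      [0,1] "plan" : (N/(NP/PP))/NP
      [1,3] NP   >
        [1,2] "this" : NP/(N/NP)
        [2,3] "slowly" : N/NP
    [3,5] NP/PP   <
      [3,4] "park" : NP\S
      [4,5] "saw" : (NP/PP)\(NP\S)
  [5,8] S\N   <
    [5,6] "from" : N/S
    [6,8] (S\N)\(N/S)   >
      [6,7] "clearly" : ((S\N)\(N/S))/PP
      [7,8] "built" : PP

YES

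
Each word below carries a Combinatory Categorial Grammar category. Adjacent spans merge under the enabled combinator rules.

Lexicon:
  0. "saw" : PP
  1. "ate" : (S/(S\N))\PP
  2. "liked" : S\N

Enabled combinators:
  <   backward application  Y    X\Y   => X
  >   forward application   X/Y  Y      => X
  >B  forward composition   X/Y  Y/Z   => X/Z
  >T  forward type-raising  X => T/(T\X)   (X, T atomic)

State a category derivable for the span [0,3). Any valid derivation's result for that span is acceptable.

S

[0,3] S   >
  [0,2] S/(S\N)   <
    [0,1] "saw" : PP
    [1,2] "ate" : (S/(S\N))\PP
  [2,3] "liked" : S\N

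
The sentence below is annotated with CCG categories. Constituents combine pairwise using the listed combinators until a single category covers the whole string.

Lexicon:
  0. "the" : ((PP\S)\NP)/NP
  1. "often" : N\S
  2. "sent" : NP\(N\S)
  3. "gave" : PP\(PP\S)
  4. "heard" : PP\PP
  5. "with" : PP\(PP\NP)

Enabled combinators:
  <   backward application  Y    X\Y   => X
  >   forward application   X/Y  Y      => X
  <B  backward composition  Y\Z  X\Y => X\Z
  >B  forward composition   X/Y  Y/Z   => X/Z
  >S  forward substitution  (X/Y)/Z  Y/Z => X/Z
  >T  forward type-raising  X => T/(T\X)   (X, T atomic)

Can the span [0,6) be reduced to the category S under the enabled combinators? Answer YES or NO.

((PP\S)\NP)/NP N\S NP\(N\S) PP\(PP\S) PP\PP PP\(PP\NP)
CKY chart[0,6] = {N/(N\PP), NP/(NP\PP), PP, PP/(PP\PP), S/(S\PP)}; S ∉ chart

NO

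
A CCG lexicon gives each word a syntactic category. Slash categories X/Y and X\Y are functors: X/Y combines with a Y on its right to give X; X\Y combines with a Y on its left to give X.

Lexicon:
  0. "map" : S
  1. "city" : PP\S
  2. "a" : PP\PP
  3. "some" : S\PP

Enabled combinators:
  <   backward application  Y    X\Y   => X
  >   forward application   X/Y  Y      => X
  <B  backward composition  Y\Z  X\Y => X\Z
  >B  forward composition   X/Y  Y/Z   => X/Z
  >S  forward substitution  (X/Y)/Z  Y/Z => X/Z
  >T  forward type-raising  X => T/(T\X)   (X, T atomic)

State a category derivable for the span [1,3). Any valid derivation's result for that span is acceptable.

PP\S

[0,4] S   <
  [0,3] PP   <
    [0,1] "map" : S
    [1,3] PP\S   <B
      [1,2] "city" : PP\S
      [2,3] "a" : PP\PP
  [3,4] "some" : S\PP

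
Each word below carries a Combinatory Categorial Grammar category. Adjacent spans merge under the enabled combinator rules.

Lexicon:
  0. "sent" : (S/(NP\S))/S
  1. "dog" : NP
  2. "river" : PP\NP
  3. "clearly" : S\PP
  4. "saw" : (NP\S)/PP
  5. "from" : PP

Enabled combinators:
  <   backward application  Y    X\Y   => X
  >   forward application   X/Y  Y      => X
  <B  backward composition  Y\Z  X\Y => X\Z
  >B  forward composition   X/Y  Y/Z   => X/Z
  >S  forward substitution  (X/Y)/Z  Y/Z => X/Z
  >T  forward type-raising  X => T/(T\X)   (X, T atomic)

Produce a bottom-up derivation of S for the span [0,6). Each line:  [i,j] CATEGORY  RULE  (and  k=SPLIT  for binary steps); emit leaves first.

[0,6] S   >
  [0,4] S/(NP\S)   >
    [0,1] "sent" : (S/(NP\S))/S
    [1,4] S   >
      [1,2] S/(S\NP)   >T
        [1,2] "dog" : NP
      [2,4] S\NP   <B
        [2,3] "river" : PP\NP
        [3,4] "clearly" : S\PP
  [4,6] NP\S   >
    [4,5] "saw" : (NP\S)/PP
    [5,6] "from" : PP

[0,1] (S/(NP\S))/S  lex  "sent"
[1,2] NP  lex  "dog"
[1,2] S/(S\NP)  >T
[2,3] PP\NP  lex  "river"
[3,4] S\PP  lex  "clearly"
[2,4] S\NP  <B  k=3
[1,4] S  >  k=2
[0,4] S/(NP\S)  >  k=1
[4,5] (NP\S)/PP  lex  "saw"
[5,6] PP  lex  "from"
[4,6] NP\S  >  k=5
[0,6] S  >  k=4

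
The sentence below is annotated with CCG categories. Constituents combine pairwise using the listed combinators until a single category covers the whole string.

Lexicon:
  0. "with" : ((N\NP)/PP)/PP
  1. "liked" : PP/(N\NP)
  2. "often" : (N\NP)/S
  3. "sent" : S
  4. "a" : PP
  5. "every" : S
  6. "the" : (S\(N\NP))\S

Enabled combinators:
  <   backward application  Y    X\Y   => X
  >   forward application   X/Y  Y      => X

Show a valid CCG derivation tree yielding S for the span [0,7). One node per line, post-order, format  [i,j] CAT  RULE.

[0,1] ((N\NP)/PP)/PP  lex  "with"
[1,2] PP/(N\NP)  lex  "liked"
[2,3] (N\NP)/S  lex  "often"
[3,4] S  lex  "sent"
[2,4] N\NP  >  k=3
[1,4] PP  >  k=2
[0,4] (N\NP)/PP  >  k=1
[4,5] PP  lex  "a"
[0,5] N\NP  >  k=4
[5,6] S  lex  "every"
[6,7] (S\(N\NP))\S  lex  "the"
[5,7] S\(N\NP)  <  k=6
[0,7] S  <  k=5

[0,7] S   <
  [0,5] N\NP   >
    [0,4] (N\NP)/PP   >
      [0,1] "with" : ((N\NP)/PP)/PP
      [1,4] PP   >
        [1,2] "liked" : PP/(N\NP)
        [2,4] N\NP   >
          [2,3] "often" : (N\NP)/S
          [3,4] "sent" : S
    [4,5] "a" : PP
  [5,7] S\(N\NP)   <
    [5,6] "every" : S
    [6,7] "the" : (S\(N\NP))\S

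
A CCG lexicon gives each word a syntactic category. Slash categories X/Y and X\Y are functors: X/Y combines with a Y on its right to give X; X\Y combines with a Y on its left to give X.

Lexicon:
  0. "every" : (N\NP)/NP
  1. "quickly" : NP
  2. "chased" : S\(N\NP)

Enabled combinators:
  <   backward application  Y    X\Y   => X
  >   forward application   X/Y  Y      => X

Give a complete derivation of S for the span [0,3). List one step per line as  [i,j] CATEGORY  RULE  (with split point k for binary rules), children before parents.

[0,1] (N\NP)/NP  lex  "every"
[1,2] NP  lex  "quickly"
[0,2] N\NP  >  k=1
[2,3] S\(N\NP)  lex  "chased"
[0,3] S  <  k=2

[0,3] S   <
  [0,2] N\NP   >
    [0,1] "every" : (N\NP)/NP
    [1,2] "quickly" : NP
  [2,3] "chased" : S\(N\NP)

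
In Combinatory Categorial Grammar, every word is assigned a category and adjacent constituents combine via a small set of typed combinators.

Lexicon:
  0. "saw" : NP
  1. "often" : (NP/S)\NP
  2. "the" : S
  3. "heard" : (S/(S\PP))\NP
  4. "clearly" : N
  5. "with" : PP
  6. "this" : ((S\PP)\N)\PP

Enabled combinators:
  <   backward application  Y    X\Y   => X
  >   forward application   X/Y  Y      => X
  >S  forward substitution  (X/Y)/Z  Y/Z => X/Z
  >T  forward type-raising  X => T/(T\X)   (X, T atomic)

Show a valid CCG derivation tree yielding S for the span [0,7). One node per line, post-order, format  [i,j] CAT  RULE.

[0,1] NP  lex  "saw"
[1,2] (NP/S)\NP  lex  "often"
[0,2] NP/S  <  k=1
[2,3] S  lex  "the"
[0,3] NP  >  k=2
[3,4] (S/(S\PP))\NP  lex  "heard"
[0,4] S/(S\PP)  <  k=3
[4,5] N  lex  "clearly"
[5,6] PP  lex  "with"
[6,7] ((S\PP)\N)\PP  lex  "this"
[5,7] (S\PP)\N  <  k=6
[4,7] S\PP  <  k=5
[0,7] S  >  k=4

[0,7] S   >
  [0,4] S/(S\PP)   <
    [0,3] NP   >
      [0,2] NP/S   <
        [0,1] "saw" : NP
        [1,2] "often" : (NP/S)\NP
      [2,3] "the" : S
    [3,4] "heard" : (S/(S\PP))\NP
  [4,7] S\PP   <
    [4,5] "clearly" : N
    [5,7] (S\PP)\N   <
      [5,6] "with" : PP
      [6,7] "this" : ((S\PP)\N)\PP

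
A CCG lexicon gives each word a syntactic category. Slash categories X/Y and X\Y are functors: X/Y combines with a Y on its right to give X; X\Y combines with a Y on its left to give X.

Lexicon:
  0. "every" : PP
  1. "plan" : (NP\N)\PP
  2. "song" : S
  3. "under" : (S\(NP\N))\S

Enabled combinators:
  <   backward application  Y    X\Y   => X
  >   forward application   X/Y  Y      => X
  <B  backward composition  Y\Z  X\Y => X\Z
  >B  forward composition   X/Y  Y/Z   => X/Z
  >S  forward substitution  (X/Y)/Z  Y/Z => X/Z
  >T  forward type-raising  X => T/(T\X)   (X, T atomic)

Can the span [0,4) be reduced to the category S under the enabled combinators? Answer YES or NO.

YES

[0,4] S   <
  [0,2] NP\N   <
    [0,1] "every" : PP
    [1,2] "plan" : (NP\N)\PP
  [2,4] S\(NP\N)   <
    [2,3] "song" : S
    [3,4] "under" : (S\(NP\N))\S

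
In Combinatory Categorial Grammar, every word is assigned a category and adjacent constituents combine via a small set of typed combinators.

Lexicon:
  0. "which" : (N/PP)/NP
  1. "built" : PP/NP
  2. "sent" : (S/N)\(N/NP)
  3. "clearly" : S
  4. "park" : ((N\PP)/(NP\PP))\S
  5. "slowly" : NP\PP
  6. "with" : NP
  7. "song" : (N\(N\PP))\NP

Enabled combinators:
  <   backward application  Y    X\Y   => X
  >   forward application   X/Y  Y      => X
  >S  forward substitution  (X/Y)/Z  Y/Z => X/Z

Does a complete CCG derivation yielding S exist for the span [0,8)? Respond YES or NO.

YES

[0,8] S   >
  [0,3] S/N   <
    [0,2] N/NP   >S
      [0,1] "which" : (N/PP)/NP
      [1,2] "built" : PP/NP
    [2,3] "sent" : (S/N)\(N/NP)
  [3,8] N   <
    [3,6] N\PP   >
      [3,5] (N\PP)/(NP\PP)   <
        [3,4] "clearly" : S
        [4,5] "park" : ((N\PP)/(NP\PP))\S
      [5,6] "slowly" : NP\PP
    [6,8] N\(N\PP)   <
      [6,7] "with" : NP
      [7,8] "song" : (N\(N\PP))\NP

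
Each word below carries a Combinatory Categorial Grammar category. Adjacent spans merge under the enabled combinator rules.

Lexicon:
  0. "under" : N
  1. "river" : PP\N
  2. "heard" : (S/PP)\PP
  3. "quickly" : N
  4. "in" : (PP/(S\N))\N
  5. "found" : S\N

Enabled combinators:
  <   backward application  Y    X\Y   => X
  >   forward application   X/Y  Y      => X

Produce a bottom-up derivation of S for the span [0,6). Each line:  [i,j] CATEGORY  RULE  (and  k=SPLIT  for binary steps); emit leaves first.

[0,1] N  lex  "under"
[1,2] PP\N  lex  "river"
[0,2] PP  <  k=1
[2,3] (S/PP)\PP  lex  "heard"
[0,3] S/PP  <  k=2
[3,4] N  lex  "quickly"
[4,5] (PP/(S\N))\N  lex  "in"
[3,5] PP/(S\N)  <  k=4
[5,6] S\N  lex  "found"
[3,6] PP  >  k=5
[0,6] S  >  k=3

[0,6] S   >
  [0,3] S/PP   <
    [0,2] PP   <
      [0,1] "under" : N
      [1,2] "river" : PP\N
    [2,3] "heard" : (S/PP)\PP
  [3,6] PP   >
    [3,5] PP/(S\N)   <
      [3,4] "quickly" : N
      [4,5] "in" : (PP/(S\N))\N
    [5,6] "found" : S\N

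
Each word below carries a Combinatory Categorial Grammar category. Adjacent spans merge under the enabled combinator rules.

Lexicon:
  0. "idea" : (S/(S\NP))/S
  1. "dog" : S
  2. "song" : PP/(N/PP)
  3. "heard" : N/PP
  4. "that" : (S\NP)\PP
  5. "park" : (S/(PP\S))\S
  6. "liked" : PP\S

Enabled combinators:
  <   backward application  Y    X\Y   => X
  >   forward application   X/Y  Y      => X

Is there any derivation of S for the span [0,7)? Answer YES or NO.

[0,7] S   >
  [0,6] S/(PP\S)   <
    [0,5] S   >
      [0,2] S/(S\NP)   >
        [0,1] "idea" : (S/(S\NP))/S
        [1,2] "dog" : S
      [2,5] S\NP   <
        [2,4] PP   >
          [2,3] "song" : PP/(N/PP)
          [3,4] "heard" : N/PP
        [4,5] "that" : (S\NP)\PP
    [5,6] "park" : (S/(PP\S))\S
  [6,7] "liked" : PP\S

YES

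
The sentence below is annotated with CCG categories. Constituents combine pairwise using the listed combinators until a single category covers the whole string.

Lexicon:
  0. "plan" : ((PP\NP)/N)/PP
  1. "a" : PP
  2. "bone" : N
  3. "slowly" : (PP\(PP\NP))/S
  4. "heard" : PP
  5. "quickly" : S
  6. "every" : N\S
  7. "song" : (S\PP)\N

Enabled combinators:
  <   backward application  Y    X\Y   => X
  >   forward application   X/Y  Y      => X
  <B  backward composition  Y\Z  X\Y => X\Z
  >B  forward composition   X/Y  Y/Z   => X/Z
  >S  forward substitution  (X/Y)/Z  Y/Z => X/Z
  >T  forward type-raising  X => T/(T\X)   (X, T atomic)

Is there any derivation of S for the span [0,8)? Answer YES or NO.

NO

((PP\NP)/N)/PP PP N (PP\(PP\NP))/S PP S N\S (S\PP)\N
CKY chart[0,8] = {N/(N\PP), NP/(NP\PP), PP, PP/(PP\PP), S/(S\PP)}; S ∉ chart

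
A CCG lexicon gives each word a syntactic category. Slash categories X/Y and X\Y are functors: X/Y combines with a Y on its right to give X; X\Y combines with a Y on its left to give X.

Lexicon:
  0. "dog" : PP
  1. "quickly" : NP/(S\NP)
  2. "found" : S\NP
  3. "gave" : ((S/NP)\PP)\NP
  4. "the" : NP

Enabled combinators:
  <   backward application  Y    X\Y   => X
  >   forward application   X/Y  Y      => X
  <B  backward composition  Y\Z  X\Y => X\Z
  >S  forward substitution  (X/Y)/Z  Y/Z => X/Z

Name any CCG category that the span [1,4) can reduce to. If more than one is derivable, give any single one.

[0,5] S   >
  [0,4] S/NP   <
    [0,1] "dog" : PP
    [1,4] (S/NP)\PP   <
      [1,3] NP   >
        [1,2] "quickly" : NP/(S\NP)
        [2,3] "found" : S\NP
      [3,4] "gave" : ((S/NP)\PP)\NP
  [4,5] "the" : NP

(S/NP)\PP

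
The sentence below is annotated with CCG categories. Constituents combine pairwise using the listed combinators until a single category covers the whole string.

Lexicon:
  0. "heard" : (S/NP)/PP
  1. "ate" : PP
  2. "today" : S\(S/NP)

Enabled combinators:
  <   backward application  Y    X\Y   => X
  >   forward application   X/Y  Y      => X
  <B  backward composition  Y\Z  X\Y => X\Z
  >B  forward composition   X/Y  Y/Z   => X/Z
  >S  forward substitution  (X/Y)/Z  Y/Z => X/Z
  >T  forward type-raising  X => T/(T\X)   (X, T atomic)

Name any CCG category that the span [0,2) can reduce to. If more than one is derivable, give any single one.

[0,3] S   <
  [0,2] S/NP   >
    [0,1] "heard" : (S/NP)/PP
    [1,2] "ate" : PP
  [2,3] "today" : S\(S/NP)

S/NP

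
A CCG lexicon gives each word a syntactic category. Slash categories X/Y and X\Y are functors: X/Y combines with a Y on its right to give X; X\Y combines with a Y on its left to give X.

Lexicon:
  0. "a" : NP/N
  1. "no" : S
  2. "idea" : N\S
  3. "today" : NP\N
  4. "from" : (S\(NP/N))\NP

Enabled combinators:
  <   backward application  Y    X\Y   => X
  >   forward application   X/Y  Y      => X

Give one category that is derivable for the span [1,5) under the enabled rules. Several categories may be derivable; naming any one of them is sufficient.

[0,5] S   <
  [0,1] "a" : NP/N
  [1,5] S\(NP/N)   <
    [1,4] NP   <
      [1,3] N   <
        [1,2] "no" : S
        [2,3] "idea" : N\S
      [3,4] "today" : NP\N
    [4,5] "from" : (S\(NP/N))\NP

S\(NP/N)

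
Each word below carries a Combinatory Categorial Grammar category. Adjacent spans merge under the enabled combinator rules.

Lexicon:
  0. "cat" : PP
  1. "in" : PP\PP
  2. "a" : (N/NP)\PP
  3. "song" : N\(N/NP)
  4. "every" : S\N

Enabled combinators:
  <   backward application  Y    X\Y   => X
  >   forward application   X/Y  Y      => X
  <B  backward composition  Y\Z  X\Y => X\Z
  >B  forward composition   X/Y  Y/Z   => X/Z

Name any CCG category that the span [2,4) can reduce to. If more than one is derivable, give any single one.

[0,5] S   <
  [0,1] "cat" : PP
  [1,5] S\PP   <B
    [1,2] "in" : PP\PP
    [2,5] S\PP   <B
      [2,4] N\PP   <B
        [2,3] "a" : (N/NP)\PP
        [3,4] "song" : N\(N/NP)
      [4,5] "every" : S\N

N\PP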